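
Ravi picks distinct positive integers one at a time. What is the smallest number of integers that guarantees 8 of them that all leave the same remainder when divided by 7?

50

Pigeonhole: the 7 residue classes mod 7 are the pigeonholes.
With 49 integers one could put 7 in each residue class and have no class reach 8.
The 50th integer pushes some class to 8, so 7·7 + 1 = 50.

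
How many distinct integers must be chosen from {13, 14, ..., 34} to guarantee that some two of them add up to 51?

Two chosen integers sum to 51 exactly when both halves of some pair {x, 51−x} with 17 ≤ x ≤ 51−x ≤ 34 are chosen — 9 such pairs.
The remaining 4 elements (those with no distinct partner in range) can never complete a 51-sum, so the worst case takes all of them and one from each pair: 4 + 9 = 13.
The 14th integer has to be the second member of some pair, so 13 + 1 = 14.

14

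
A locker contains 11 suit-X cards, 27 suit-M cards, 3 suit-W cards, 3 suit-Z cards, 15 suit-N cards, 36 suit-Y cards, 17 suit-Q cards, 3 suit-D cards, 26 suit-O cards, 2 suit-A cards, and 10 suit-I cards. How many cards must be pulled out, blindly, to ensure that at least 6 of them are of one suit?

47

An adversary could hand out at most 5 cards per suit (4 suits run out sooner): 5 + 5 + 3 + 3 + 5 + 5 + 5 + 3 + 5 + 2 + 5 = 46 cards and still no suit has 6.
One more card lands in a suit already at 5, so 47 draws are enough and 46 are not.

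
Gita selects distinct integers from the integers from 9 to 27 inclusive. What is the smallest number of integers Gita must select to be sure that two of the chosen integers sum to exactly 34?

12

Group the elements by complementary pair {x, 34−x}: {9,25}, {10,24}, {11,23}, …, giving 8 two-element pairs, the single value 17 (it cannot pair with itself since the integers are distinct), and 2 integers whose partner 34−x falls outside [9,27].
Pigeonhole: treating each of those 11 groups as a pigeonhole, one can pick one integer per group — 11 integers — with no two summing to 34.
The 12th integer lands in an occupied pair, forcing a sum of 34.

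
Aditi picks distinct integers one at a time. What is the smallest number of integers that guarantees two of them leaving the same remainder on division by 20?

21

Pigeonhole: the 20 residue classes mod 20 are the pigeonholes.
With 20 integers one could put 1 in each residue class and have no class reach 2.
The 21st integer pushes some class to 2, so 20·1 + 1 = 21.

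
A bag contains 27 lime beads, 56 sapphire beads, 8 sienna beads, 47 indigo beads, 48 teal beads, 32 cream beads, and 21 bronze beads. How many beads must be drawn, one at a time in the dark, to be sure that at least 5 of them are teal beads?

In the worst case for collecting teal beads, every non-teal bead comes out first.
There are 27 + 56 + 8 + 47 + 32 + 21 = 191 non-teal beads altogether.
After those, each further bead must be teal, so 191 + 5 = 196 draws guarantee 5 teal beads.

196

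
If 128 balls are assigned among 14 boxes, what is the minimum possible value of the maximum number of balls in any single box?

By pigeonhole, the 14 boxes are the holes and the 128 balls are the pigeons.
If every box held at most 9 balls, the total would be at most 14 × 9 = 126, which is less than 128.
So some box holds at least ⌈128/14⌉ = 10 balls.

10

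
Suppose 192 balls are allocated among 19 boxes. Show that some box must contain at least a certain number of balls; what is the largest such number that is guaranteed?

The 19 boxes are the holes and the 192 balls are the pigeons.
If every box held at most 10 balls, the total would be at most 19 × 10 = 190, which is less than 192.
So some box holds at least ⌈192/19⌉ = 11 balls.

11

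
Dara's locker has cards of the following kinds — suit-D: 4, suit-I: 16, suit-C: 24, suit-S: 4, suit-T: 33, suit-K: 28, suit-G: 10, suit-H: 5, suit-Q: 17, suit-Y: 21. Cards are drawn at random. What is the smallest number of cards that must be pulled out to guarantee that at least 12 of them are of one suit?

90

By pigeonhole, the 10 suits are the holes; the cards drawn are the pigeons.
To avoid 12 of any one suit, the worst case takes at most 11 of each suit, or every card of a suit that has fewer than 11.
That gives 4 + 11 + 11 + 4 + 11 + 11 + 10 + 5 + 11 + 11 = 89 cards with no suit reaching 12.
The next card forces some suit to 12, so 89 + 1 = 90.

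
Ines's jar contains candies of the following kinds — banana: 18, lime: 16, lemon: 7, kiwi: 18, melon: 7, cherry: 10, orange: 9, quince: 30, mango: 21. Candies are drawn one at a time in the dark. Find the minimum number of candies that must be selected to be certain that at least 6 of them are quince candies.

112

In the worst case for collecting quince candies, every non-quince candy comes out first.
There are 18 + 16 + 7 + 18 + 7 + 10 + 9 + 21 = 106 non-quince candies altogether.
After those, each further candy must be quince, so 106 + 6 = 112 draws guarantee 6 quince candies.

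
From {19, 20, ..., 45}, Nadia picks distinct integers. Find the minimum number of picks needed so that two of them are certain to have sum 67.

A set avoiding the sum 67 can contain at most one of each pair {x, 67−x}, plus the 3 elements whose complement lies outside the range.
The integers 19, …, 33 (15 of them) are such a set: any two sum to at least 19+20 = 39 and at most 32+33 = 65 < 67.
By the pigeonhole principle, any 16th integer completes one of the 12 pairs, so 16 choices force a sum of 67.

16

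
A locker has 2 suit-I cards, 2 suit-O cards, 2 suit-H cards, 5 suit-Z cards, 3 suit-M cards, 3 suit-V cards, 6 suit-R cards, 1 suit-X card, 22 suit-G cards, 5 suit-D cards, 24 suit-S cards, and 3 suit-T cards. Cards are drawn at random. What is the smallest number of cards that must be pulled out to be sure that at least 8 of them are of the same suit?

Put each drawn card into a box by suit. The largest draw with every box below 8 takes min(count, 7) from each suit; suits with fewer than 7 contribute all they have.
Σ min(cᵢ, 7) = 2 + 2 + 2 + 5 + 3 + 3 + 6 + 1 + 7 + 5 + 7 + 3 = 46.
Draw number 46 + 1 = 47 must push one box to 8.

47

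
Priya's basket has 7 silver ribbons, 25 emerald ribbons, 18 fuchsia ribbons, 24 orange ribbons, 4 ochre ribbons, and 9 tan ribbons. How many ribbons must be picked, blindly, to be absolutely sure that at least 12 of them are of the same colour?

54

Pigeonhole: put each drawn ribbon into a box by colour. The largest draw with every box below 12 takes min(count, 11) from each colour; colours with fewer than 11 contribute all they have.
Σ min(cᵢ, 11) = 7 + 11 + 11 + 11 + 4 + 9 = 53.
Draw number 53 + 1 = 54 must push one box to 12.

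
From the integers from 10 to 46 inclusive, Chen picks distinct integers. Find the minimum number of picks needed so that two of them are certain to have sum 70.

Group the elements by complementary pair {x, 70−x}: {24,46}, {25,45}, {26,44}, …, giving 11 two-element pairs, the single value 35 (it cannot pair with itself since the integers are distinct), and 14 integers whose partner 70−x falls outside [10,46].
Treating each of those 26 groups as a pigeonhole, one can pick one integer per group — 26 integers — with no two summing to 70.
The 27th integer lands in an occupied pair, forcing a sum of 70.

27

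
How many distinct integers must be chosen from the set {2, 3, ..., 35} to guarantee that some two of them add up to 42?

21

Two chosen integers sum to 42 exactly when both halves of some pair {x, 42−x} with 7 ≤ x ≤ 42−x ≤ 35 are chosen — 14 such pairs.
The remaining 6 elements (those with no distinct partner in range) can never complete a 42-sum, so the worst case takes all of them and one from each pair: 6 + 14 = 20.
By the pigeonhole principle, the 21st integer has to be the second member of some pair, so 20 + 1 = 21.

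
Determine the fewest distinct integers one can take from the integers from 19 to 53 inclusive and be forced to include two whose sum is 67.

21

Two chosen integers sum to 67 exactly when both halves of some pair {x, 67−x} with 19 ≤ x ≤ 67−x ≤ 48 are chosen — 15 such pairs.
The remaining 5 elements (those with no distinct partner in range) can never complete a 67-sum, so the worst case takes all of them and one from each pair: 5 + 15 = 20.
By pigeonhole, the 21st integer has to be the second member of some pair, so 20 + 1 = 21.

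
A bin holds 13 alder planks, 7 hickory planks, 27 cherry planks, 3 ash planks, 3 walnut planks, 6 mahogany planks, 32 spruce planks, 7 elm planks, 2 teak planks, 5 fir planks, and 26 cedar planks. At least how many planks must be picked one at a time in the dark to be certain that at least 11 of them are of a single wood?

74

An adversary could hand out at most 10 planks per wood (7 woods run out sooner): 10 + 7 + 10 + 3 + 3 + 6 + 10 + 7 + 2 + 5 + 10 = 73 planks and still no wood has 11.
By pigeonhole, one more plank lands in a wood already at 10, so 74 draws are enough and 73 are not.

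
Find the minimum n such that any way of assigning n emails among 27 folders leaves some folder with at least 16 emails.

406

With 405 emails one could put exactly 15 in each of the 27 folders, and no folder would reach 16.
One more email must land in a folder that already has 15, giving it 16.
So 27 × 15 + 1 = 406 emails are required.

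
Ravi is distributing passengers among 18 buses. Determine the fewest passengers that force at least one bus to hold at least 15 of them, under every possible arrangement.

With 252 passengers one could put exactly 14 in each of the 18 buses, and no bus would reach 15.
By pigeonhole, one more passenger must land in a bus that already has 14, giving it 15.
So 18 × 14 + 1 = 253 passengers are required.

253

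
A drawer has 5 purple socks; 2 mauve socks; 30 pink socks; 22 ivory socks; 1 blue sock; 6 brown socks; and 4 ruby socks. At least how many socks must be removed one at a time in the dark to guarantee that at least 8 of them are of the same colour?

The 7 colours are the holes; the socks drawn are the pigeons.
To avoid 8 of any one colour, the worst case takes at most 7 of each colour, or every sock of a colour that has fewer than 7.
That gives 5 + 2 + 7 + 7 + 1 + 6 + 4 = 32 socks with no colour reaching 8.
The next sock forces some colour to 8, so 32 + 1 = 33.

33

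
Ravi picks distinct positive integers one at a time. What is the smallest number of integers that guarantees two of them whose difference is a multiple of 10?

Integers whose pairwise differences are multiples of 10 are exactly those sharing a remainder mod 10. Pigeonhole: the 10 residue classes mod 10 are the pigeonholes.
With 10 integers one could put 1 in each residue class and have no class reach 2.
The 11th integer pushes some class to 2, so 10·1 + 1 = 11.

11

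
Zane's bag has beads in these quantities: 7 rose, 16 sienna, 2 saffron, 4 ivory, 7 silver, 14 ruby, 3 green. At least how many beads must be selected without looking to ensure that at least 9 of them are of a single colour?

40

By pigeonhole, the 7 colours are the holes; the beads drawn are the pigeons.
To avoid 9 of any one colour, the worst case takes at most 8 of each colour, or every bead of a colour that has fewer than 8.
That gives 7 + 8 + 2 + 4 + 7 + 8 + 3 = 39 beads with no colour reaching 9.
The next bead forces some colour to 9, so 39 + 1 = 40.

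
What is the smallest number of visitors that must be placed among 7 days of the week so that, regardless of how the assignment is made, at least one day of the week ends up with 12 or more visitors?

With 77 visitors one could put exactly 11 in each of the 7 days of the week, and no day of the week would reach 12.
One more visitor must land in a day of the week that already has 11, giving it 12.
So 7 × 11 + 1 = 78 visitors are required.

78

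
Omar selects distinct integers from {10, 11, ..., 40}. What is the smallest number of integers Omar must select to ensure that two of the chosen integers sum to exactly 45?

19

Group the elements by complementary pair {x, 45−x}: {10,35}, {11,34}, {12,33}, …, giving 13 two-element pairs and 5 integers whose partner 45−x falls outside [10,40].
Pigeonhole: treating each of those 18 groups as a pigeonhole, one can pick one integer per group — 18 integers — with no two summing to 45.
The 19th integer lands in an occupied pair, forcing a sum of 45.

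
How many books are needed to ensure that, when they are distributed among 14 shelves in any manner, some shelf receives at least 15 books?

197

With 196 books one could put exactly 14 in each of the 14 shelves, and no shelf would reach 15.
By pigeonhole, one more book must land in a shelf that already has 14, giving it 15.
So 14 × 14 + 1 = 197 books are required.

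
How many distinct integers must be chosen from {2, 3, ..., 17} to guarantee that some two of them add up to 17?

10

Group the elements by complementary pair {x, 17−x}: {2,15}, {3,14}, {4,13}, …, giving 7 two-element pairs and 2 integers whose partner 17−x falls outside [2,17].
By pigeonhole, treating each of those 9 groups as a pigeonhole, one can pick one integer per group — 9 integers — with no two summing to 17.
The 10th integer lands in an occupied pair, forcing a sum of 17.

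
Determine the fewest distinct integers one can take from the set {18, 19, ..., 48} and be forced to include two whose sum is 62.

19

A set avoiding the sum 62 can contain at most one of each pair {x, 62−x}, plus the 5 elements whose complement lies outside the range or equal to its own complement.
The integers 31, …, 48 (18 of them) are such a set: any two sum to at least 31+32 = 63 > 62.
Any 19th integer completes one of the 13 pairs, so 19 choices force a sum of 62.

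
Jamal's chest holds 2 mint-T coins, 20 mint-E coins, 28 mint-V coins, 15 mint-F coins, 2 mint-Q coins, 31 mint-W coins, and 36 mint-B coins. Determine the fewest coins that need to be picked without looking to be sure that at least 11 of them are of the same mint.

55

An adversary could hand out at most 10 coins per mint (mint-T, mint-Q run out sooner): 2 + 10 + 10 + 10 + 2 + 10 + 10 = 54 coins and still no mint has 11.
By pigeonhole, one more coin lands in a mint already at 10, so 55 draws are enough and 54 are not.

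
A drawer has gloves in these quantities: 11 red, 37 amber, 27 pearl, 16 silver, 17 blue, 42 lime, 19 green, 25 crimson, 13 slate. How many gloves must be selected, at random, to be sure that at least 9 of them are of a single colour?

An adversary could hand out at most 8 gloves per colour: 8 + 8 + 8 + 8 + 8 + 8 + 8 + 8 + 8 = 72 gloves and still no colour has 9.
One more glove lands in a colour already at 8, so 73 draws are enough and 72 are not.

73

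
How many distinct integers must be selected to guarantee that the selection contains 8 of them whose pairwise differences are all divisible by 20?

Integers whose pairwise differences are multiples of 20 are exactly those sharing a remainder mod 20. Pigeonhole: the 20 residue classes mod 20 are the pigeonholes.
With 140 integers one could put 7 in each residue class and have no class reach 8.
The 141st integer pushes some class to 8, so 20·7 + 1 = 141.

141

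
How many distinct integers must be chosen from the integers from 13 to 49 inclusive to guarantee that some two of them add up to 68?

A set avoiding the sum 68 can contain at most one of each pair {x, 68−x}, plus the 7 elements whose complement lies outside the range or equal to its own complement.
The integers 13, …, 34 (22 of them) are such a set: any two sum to at least 13+14 = 27 and at most 33+34 = 67 < 68.
Any 23rd integer completes one of the 15 pairs, so 23 choices force a sum of 68.

23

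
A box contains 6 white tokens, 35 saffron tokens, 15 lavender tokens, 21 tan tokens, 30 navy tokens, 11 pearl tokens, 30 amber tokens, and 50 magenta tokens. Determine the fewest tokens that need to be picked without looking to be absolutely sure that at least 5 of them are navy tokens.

In the worst case for collecting navy tokens, every non-navy token comes out first.
There are 6 + 35 + 15 + 21 + 11 + 30 + 50 = 168 non-navy tokens altogether.
After those, each further token must be navy, so 168 + 5 = 173 draws guarantee 5 navy tokens.

173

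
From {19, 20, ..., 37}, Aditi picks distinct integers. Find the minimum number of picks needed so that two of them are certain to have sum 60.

13

A set avoiding the sum 60 can contain at most one of each pair {x, 60−x}, plus the 5 elements whose complement lies outside the range or equal to its own complement.
The integers 19, …, 30 (12 of them) are such a set: any two sum to at least 19+20 = 39 and at most 29+30 = 59 < 60.
Any 13th integer completes one of the 7 pairs, so 13 choices force a sum of 60.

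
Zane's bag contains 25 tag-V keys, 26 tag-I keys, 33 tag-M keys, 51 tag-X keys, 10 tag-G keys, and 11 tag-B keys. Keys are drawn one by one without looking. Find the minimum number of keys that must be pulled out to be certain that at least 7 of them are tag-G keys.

153

In the worst case for collecting tag-G keys, every non-tag-G key comes out first.
There are 25 + 26 + 33 + 51 + 11 = 146 non-tag-G keys altogether.
After those, each further key must be tag-G, so 146 + 7 = 153 draws guarantee 7 tag-G keys.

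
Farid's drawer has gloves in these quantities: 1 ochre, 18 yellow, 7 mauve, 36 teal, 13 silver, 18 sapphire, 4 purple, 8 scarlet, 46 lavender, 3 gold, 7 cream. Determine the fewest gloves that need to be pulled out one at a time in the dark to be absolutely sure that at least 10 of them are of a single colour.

76

Put each drawn glove into a box by colour. The largest draw with every box below 10 takes min(count, 9) from each colour; colours with fewer than 9 contribute all they have.
Σ min(cᵢ, 9) = 1 + 9 + 7 + 9 + 9 + 9 + 4 + 8 + 9 + 3 + 7 = 75.
Draw number 75 + 1 = 76 must push one box to 10.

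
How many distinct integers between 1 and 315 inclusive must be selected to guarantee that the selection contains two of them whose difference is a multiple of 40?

Integers whose pairwise differences are multiples of 40 are exactly those sharing a remainder mod 40. The 40 residue classes mod 40 are the pigeonholes.
With 40 integers one could put 1 in each residue class and have no class reach 2.
The 41st integer pushes some class to 2, so 40·1 + 1 = 41.

41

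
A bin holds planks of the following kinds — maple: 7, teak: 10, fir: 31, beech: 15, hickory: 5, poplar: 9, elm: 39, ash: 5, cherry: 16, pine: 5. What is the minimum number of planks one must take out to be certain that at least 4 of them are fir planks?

115

In the worst case for collecting fir planks, every non-fir plank comes out first.
There are 7 + 10 + 15 + 5 + 9 + 39 + 5 + 16 + 5 = 111 non-fir planks altogether.
After those, each further plank must be fir, so 111 + 4 = 115 draws guarantee 4 fir planks.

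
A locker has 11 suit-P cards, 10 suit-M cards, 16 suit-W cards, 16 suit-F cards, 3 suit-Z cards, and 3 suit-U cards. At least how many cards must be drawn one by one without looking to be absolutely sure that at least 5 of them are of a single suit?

Pigeonhole: the 6 suits are the holes; the cards drawn are the pigeons.
To avoid 5 of any one suit, the worst case takes at most 4 of each suit, or every card of a suit that has fewer than 4.
That gives 4 + 4 + 4 + 4 + 3 + 3 = 22 cards with no suit reaching 5.
The next card forces some suit to 5, so 22 + 1 = 23.

23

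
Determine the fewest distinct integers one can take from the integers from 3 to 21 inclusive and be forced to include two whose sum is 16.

Group the elements by complementary pair {x, 16−x}: {3,13}, {4,12}, {5,11}, …, giving 5 two-element pairs, the single value 8 (it cannot pair with itself since the integers are distinct), and 8 integers whose partner 16−x falls outside [3,21].
By the pigeonhole principle, treating each of those 14 groups as a pigeonhole, one can pick one integer per group — 14 integers — with no two summing to 16.
The 15th integer lands in an occupied pair, forcing a sum of 16.

15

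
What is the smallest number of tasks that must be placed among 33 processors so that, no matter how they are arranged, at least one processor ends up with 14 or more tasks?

430

With 429 tasks one could put exactly 13 in each of the 33 processors, and no processor would reach 14.
One more task must land in a processor that already has 13, giving it 14.
So 33 × 13 + 1 = 430 tasks are required.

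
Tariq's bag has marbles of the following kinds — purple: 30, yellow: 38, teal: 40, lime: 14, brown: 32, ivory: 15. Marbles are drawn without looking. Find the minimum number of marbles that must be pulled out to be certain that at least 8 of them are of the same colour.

43

The 6 colours are the holes; the marbles drawn are the pigeons.
To avoid 8 of any one colour, the worst case takes at most 7 of each colour.
That gives 7 + 7 + 7 + 7 + 7 + 7 = 42 marbles with no colour reaching 8.
The next marble forces some colour to 8, so 42 + 1 = 43.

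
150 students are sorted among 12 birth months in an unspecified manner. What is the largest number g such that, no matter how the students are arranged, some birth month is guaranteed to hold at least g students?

13

By pigeonhole, the 12 birth months are the holes and the 150 students are the pigeons.
If every birth month held at most 12 students, the total would be at most 12 × 12 = 144, which is less than 150.
So some birth month holds at least ⌈150/12⌉ = 13 students.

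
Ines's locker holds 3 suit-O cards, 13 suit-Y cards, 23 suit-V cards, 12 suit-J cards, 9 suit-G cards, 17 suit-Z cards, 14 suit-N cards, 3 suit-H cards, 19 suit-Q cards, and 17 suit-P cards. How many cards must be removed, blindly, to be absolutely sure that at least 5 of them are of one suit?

39

An adversary could hand out at most 4 cards per suit (suit-O, suit-H run out sooner): 3 + 4 + 4 + 4 + 4 + 4 + 4 + 3 + 4 + 4 = 38 cards and still no suit has 5.
One more card lands in a suit already at 4, so 39 draws are enough and 38 are not.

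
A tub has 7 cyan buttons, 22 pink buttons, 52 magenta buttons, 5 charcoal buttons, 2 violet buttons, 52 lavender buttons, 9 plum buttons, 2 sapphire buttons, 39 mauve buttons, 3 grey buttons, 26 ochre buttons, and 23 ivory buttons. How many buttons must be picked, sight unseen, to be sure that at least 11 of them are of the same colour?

89

Put each drawn button into a box by colour. The largest draw with every box below 11 takes min(count, 10) from each colour; colours with fewer than 10 contribute all they have.
Σ min(cᵢ, 10) = 7 + 10 + 10 + 5 + 2 + 10 + 9 + 2 + 10 + 3 + 10 + 10 = 88.
Draw number 88 + 1 = 89 must push one box to 11.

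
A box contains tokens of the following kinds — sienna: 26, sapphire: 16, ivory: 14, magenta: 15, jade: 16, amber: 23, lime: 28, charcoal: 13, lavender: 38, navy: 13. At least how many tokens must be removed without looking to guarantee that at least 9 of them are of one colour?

An adversary could hand out at most 8 tokens per colour: 8 + 8 + 8 + 8 + 8 + 8 + 8 + 8 + 8 + 8 = 80 tokens and still no colour has 9.
One more token lands in a colour already at 8, so 81 draws are enough and 80 are not.

81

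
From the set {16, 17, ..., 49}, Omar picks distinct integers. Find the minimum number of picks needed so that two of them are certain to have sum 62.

Group the elements by complementary pair {x, 62−x}: {16,46}, {17,45}, {18,44}, …, giving 15 two-element pairs, the single value 31 (it cannot pair with itself since the integers are distinct), and 3 integers whose partner 62−x falls outside [16,49].
By the pigeonhole principle, treating each of those 19 groups as a pigeonhole, one can pick one integer per group — 19 integers — with no two summing to 62.
The 20th integer lands in an occupied pair, forcing a sum of 62.

20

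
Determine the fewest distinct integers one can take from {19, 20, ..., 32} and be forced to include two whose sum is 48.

Two chosen integers sum to 48 exactly when both halves of some pair {x, 48−x} with 19 ≤ x ≤ 48−x ≤ 29 are chosen — 5 such pairs.
The remaining 4 elements (those with no distinct partner in range) can never complete a 48-sum, so the worst case takes all of them and one from each pair: 4 + 5 = 9.
The 10th integer has to be the second member of some pair, so 9 + 1 = 10.

10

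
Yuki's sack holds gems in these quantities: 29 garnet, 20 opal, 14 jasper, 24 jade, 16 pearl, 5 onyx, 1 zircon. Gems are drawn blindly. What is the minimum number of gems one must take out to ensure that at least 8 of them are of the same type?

42

Put each drawn gem into a box by type. The largest draw with every box below 8 takes min(count, 7) from each type; types with fewer than 7 contribute all they have.
Σ min(cᵢ, 7) = 7 + 7 + 7 + 7 + 7 + 5 + 1 = 41.
Draw number 41 + 1 = 42 must push one box to 8.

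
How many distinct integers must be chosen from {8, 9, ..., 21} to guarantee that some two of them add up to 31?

9

Group the elements by complementary pair {x, 31−x}: {10,21}, {11,20}, {12,19}, …, giving 6 two-element pairs and 2 integers whose partner 31−x falls outside [8,21].
By pigeonhole, treating each of those 8 groups as a pigeonhole, one can pick one integer per group — 8 integers — with no two summing to 31.
The 9th integer lands in an occupied pair, forcing a sum of 31.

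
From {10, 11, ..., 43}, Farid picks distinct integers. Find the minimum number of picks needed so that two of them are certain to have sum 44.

23

A set avoiding the sum 44 can contain at most one of each pair {x, 44−x}, plus the 10 elements whose complement lies outside the range or equal to its own complement.
The integers 22, …, 43 (22 of them) are such a set: any two sum to at least 22+23 = 45 > 44.
By pigeonhole, any 23rd integer completes one of the 12 pairs, so 23 choices force a sum of 44.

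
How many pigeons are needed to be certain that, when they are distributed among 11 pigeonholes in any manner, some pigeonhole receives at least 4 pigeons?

With 33 pigeons one could put exactly 3 in each of the 11 pigeonholes, and no pigeonhole would reach 4.
Pigeonhole: one more pigeon must land in a pigeonhole that already has 3, giving it 4.
So 11 × 3 + 1 = 34 pigeons are required.

34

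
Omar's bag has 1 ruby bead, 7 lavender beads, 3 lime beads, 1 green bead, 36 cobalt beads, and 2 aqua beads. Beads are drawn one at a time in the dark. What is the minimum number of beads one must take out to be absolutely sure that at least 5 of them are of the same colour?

Pigeonhole: put each drawn bead into a box by colour. The largest draw with every box below 5 takes min(count, 4) from each colour; colours with fewer than 4 contribute all they have.
Σ min(cᵢ, 4) = 1 + 4 + 3 + 1 + 4 + 2 = 15.
Draw number 15 + 1 = 16 must push one box to 5.

16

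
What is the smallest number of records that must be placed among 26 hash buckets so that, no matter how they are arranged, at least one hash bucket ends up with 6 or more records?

With 130 records one could put exactly 5 in each of the 26 hash buckets, and no hash bucket would reach 6.
By the pigeonhole principle, one more record must land in a hash bucket that already has 5, giving it 6.
So 26 × 5 + 1 = 131 records are required.

131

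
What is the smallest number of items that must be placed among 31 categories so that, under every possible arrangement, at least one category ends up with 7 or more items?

187

With 186 items one could put exactly 6 in each of the 31 categories, and no category would reach 7.
By pigeonhole, one more item must land in a category that already has 6, giving it 7.
So 31 × 6 + 1 = 187 items are required.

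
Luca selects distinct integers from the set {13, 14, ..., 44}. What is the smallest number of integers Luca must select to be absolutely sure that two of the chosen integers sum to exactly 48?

Group the elements by complementary pair {x, 48−x}: {13,35}, {14,34}, {15,33}, …, giving 11 two-element pairs, the single value 24 (it cannot pair with itself since the integers are distinct), and 9 integers whose partner 48−x falls outside [13,44].
Treating each of those 21 groups as a pigeonhole, one can pick one integer per group — 21 integers — with no two summing to 48.
The 22nd integer lands in an occupied pair, forcing a sum of 48.

22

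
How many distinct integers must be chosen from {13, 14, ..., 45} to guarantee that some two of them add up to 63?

20

Group the elements by complementary pair {x, 63−x}: {18,45}, {19,44}, {20,43}, …, giving 14 two-element pairs and 5 integers whose partner 63−x falls outside [13,45].
Treating each of those 19 groups as a pigeonhole, one can pick one integer per group — 19 integers — with no two summing to 63.
The 20th integer lands in an occupied pair, forcing a sum of 63.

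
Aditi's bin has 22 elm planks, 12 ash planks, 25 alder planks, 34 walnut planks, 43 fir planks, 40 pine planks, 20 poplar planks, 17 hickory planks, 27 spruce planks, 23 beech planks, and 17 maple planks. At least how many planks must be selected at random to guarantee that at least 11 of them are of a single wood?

111

Pigeonhole: the 11 woods are the holes; the planks drawn are the pigeons.
To avoid 11 of any one wood, the worst case takes at most 10 of each wood.
That gives 10 + 10 + 10 + 10 + 10 + 10 + 10 + 10 + 10 + 10 + 10 = 110 planks with no wood reaching 11.
The next plank forces some wood to 11, so 110 + 1 = 111.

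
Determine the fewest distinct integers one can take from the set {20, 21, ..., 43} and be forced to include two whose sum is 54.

18

Group the elements by complementary pair {x, 54−x}: {20,34}, {21,33}, {22,32}, …, giving 7 two-element pairs, the single value 27 (it cannot pair with itself since the integers are distinct), and 9 integers whose partner 54−x falls outside [20,43].
Pigeonhole: treating each of those 17 groups as a pigeonhole, one can pick one integer per group — 17 integers — with no two summing to 54.
The 18th integer lands in an occupied pair, forcing a sum of 54.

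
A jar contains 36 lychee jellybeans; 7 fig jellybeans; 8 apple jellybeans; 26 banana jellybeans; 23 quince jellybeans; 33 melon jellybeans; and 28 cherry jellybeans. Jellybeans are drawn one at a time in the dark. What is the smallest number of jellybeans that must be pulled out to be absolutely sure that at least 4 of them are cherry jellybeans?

In the worst case for collecting cherry jellybeans, every non-cherry jellybean comes out first.
There are 36 + 7 + 8 + 26 + 23 + 33 = 133 non-cherry jellybeans altogether.
After those, each further jellybean must be cherry, so 133 + 4 = 137 draws guarantee 4 cherry jellybeans.

137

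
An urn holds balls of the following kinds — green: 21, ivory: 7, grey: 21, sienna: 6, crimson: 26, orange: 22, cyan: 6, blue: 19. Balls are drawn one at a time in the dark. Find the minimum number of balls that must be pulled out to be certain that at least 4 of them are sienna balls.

126

In the worst case for collecting sienna balls, every non-sienna ball comes out first.
There are 21 + 7 + 21 + 26 + 22 + 6 + 19 = 122 non-sienna balls altogether.
After those, each further ball must be sienna, so 122 + 4 = 126 draws guarantee 4 sienna balls.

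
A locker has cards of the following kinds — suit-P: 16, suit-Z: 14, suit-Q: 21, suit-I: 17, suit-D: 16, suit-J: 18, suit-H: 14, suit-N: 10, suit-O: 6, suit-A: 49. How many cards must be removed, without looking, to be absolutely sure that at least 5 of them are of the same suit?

41

Pigeonhole: put each drawn card into a box by suit. The largest draw with every box below 5 takes min(count, 4) from each suit.
Σ min(cᵢ, 4) = 4 + 4 + 4 + 4 + 4 + 4 + 4 + 4 + 4 + 4 = 40.
Draw number 40 + 1 = 41 must push one box to 5.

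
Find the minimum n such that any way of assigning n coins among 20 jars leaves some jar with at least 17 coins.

With 320 coins one could put exactly 16 in each of the 20 jars, and no jar would reach 17.
By the pigeonhole principle, one more coin must land in a jar that already has 16, giving it 17.
So 20 × 16 + 1 = 321 coins are required.

321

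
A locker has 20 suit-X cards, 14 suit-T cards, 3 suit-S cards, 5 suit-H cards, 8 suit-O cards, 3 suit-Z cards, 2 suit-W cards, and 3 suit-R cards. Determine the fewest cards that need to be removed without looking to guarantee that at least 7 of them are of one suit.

By pigeonhole, the 8 suits are the holes; the cards drawn are the pigeons.
To avoid 7 of any one suit, the worst case takes at most 6 of each suit, or every card of a suit that has fewer than 6.
That gives 6 + 6 + 3 + 5 + 6 + 3 + 2 + 3 = 34 cards with no suit reaching 7.
The next card forces some suit to 7, so 34 + 1 = 35.

35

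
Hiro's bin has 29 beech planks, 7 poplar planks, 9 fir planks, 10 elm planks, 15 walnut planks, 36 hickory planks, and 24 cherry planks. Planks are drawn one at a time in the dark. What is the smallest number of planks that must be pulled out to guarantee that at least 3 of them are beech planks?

104

In the worst case for collecting beech planks, every non-beech plank comes out first.
There are 7 + 9 + 10 + 15 + 36 + 24 = 101 non-beech planks altogether.
After those, each further plank must be beech, so 101 + 3 = 104 draws guarantee 3 beech planks.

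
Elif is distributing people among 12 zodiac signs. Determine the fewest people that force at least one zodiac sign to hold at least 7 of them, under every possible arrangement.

With 72 people one could put exactly 6 in each of the 12 zodiac signs, and no zodiac sign would reach 7.
By pigeonhole, one more person must land in a zodiac sign that already has 6, giving it 7.
So 12 × 6 + 1 = 73 people are required.

73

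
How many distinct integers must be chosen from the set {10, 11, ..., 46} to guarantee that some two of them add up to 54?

Two chosen integers sum to 54 exactly when both halves of some pair {x, 54−x} with 10 ≤ x ≤ 54−x ≤ 44 are chosen — 17 such pairs.
The remaining 3 elements (those with no distinct partner in range) can never complete a 54-sum, so the worst case takes all of them and one from each pair: 3 + 17 = 20.
The 21st integer has to be the second member of some pair, so 20 + 1 = 21.

21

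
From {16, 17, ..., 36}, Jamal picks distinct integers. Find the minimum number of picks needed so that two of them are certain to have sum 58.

A set avoiding the sum 58 can contain at most one of each pair {x, 58−x}, plus the 7 elements whose complement lies outside the range or equal to its own complement.
The integers 16, …, 29 (14 of them) are such a set: any two sum to at least 16+17 = 33 and at most 28+29 = 57 < 58.
By pigeonhole, any 15th integer completes one of the 7 pairs, so 15 choices force a sum of 58.

15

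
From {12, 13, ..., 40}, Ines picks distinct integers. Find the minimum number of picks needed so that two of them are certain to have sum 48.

Two chosen integers sum to 48 exactly when both halves of some pair {x, 48−x} with 12 ≤ x ≤ 48−x ≤ 36 are chosen — 12 such pairs.
The remaining 5 elements (those with no distinct partner in range) can never complete a 48-sum, so the worst case takes all of them and one from each pair: 5 + 12 = 17.
Pigeonhole: the 18th integer has to be the second member of some pair, so 17 + 1 = 18.

18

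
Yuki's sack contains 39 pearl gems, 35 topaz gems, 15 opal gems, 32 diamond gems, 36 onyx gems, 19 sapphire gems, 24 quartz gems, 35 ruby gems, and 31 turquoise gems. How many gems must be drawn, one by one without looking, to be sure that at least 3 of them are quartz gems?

245

In the worst case for collecting quartz gems, every non-quartz gem comes out first.
There are 39 + 35 + 15 + 32 + 36 + 19 + 35 + 31 = 242 non-quartz gems altogether.
After those, each further gem must be quartz, so 242 + 3 = 245 draws guarantee 3 quartz gems.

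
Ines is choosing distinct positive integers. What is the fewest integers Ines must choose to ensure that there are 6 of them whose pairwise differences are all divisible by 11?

Integers whose pairwise differences are multiples of 11 are exactly those sharing a remainder mod 11. The 11 residue classes mod 11 are the pigeonholes.
With 55 integers one could put 5 in each residue class and have no class reach 6.
The 56th integer pushes some class to 6, so 11·5 + 1 = 56.

56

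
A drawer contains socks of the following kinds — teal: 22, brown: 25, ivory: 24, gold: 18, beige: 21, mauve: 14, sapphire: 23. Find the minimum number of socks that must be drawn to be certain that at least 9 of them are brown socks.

131

In the worst case for collecting brown socks, every non-brown sock comes out first.
There are 22 + 24 + 18 + 21 + 14 + 23 = 122 non-brown socks altogether.
After those, each further sock must be brown, so 122 + 9 = 131 draws guarantee 9 brown socks.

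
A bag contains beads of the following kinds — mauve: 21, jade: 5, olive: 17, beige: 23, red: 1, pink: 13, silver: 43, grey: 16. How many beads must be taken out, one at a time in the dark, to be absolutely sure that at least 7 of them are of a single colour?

The 8 colours are the holes; the beads drawn are the pigeons.
To avoid 7 of any one colour, the worst case takes at most 6 of each colour, or every bead of a colour that has fewer than 6.
That gives 6 + 5 + 6 + 6 + 1 + 6 + 6 + 6 = 42 beads with no colour reaching 7.
The next bead forces some colour to 7, so 42 + 1 = 43.

43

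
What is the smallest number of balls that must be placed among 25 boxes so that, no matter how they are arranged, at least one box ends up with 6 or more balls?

126

With 125 balls one could put exactly 5 in each of the 25 boxes, and no box would reach 6.
By pigeonhole, one more ball must land in a box that already has 5, giving it 6.
So 25 × 5 + 1 = 126 balls are required.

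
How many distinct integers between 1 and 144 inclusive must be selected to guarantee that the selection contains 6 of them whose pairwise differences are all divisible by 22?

Integers whose pairwise differences are multiples of 22 are exactly those sharing a remainder mod 22. The 22 residue classes mod 22 are the pigeonholes.
With 110 integers one could put 5 in each residue class and have no class reach 6.
The 111th integer pushes some class to 6, so 22·5 + 1 = 111.

111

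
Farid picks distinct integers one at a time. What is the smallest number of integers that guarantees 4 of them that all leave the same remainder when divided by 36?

The 36 residue classes mod 36 are the pigeonholes.
With 108 integers one could put 3 in each residue class and have no class reach 4.
The 109th integer pushes some class to 4, so 36·3 + 1 = 109.

109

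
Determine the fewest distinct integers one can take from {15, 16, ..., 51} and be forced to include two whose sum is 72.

23

Two chosen integers sum to 72 exactly when both halves of some pair {x, 72−x} with 21 ≤ x ≤ 72−x ≤ 51 are chosen — 15 such pairs.
The remaining 7 elements (those with no distinct partner in range) can never complete a 72-sum, so the worst case takes all of them and one from each pair: 7 + 15 = 22.
By the pigeonhole principle, the 23rd integer has to be the second member of some pair, so 22 + 1 = 23.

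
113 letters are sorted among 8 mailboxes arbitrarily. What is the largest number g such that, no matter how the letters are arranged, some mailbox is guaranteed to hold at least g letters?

By the pigeonhole principle, the 8 mailboxes are the holes and the 113 letters are the pigeons.
If every mailbox held at most 14 letters, the total would be at most 8 × 14 = 112, which is less than 113.
So some mailbox holds at least ⌈113/8⌉ = 15 letters.

15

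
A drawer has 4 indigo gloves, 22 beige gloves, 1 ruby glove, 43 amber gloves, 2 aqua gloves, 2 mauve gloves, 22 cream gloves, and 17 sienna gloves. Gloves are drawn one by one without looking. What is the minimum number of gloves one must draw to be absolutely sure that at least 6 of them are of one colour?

30

Pigeonhole: the 8 colours are the holes; the gloves drawn are the pigeons.
To avoid 6 of any one colour, the worst case takes at most 5 of each colour, or every glove of a colour that has fewer than 5.
That gives 4 + 5 + 1 + 5 + 2 + 2 + 5 + 5 = 29 gloves with no colour reaching 6.
The next glove forces some colour to 6, so 29 + 1 = 30.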